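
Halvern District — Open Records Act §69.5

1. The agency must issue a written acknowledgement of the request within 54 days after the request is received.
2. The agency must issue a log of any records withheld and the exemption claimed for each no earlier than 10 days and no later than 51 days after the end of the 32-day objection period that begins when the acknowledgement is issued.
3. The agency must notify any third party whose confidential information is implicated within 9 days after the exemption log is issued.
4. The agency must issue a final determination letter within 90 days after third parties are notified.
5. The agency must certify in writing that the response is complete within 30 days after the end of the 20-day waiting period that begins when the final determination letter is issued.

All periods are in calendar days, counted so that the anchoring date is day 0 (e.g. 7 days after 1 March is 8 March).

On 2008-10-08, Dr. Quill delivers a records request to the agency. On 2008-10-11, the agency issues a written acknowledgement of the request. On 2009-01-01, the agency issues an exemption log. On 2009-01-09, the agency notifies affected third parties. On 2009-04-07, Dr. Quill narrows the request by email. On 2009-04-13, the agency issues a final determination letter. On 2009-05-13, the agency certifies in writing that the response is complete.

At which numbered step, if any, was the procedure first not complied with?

(1) due by 2008-10-08 + 54 days = 2008-12-01; completed 2008-10-11, before the deadline.
(2) the permitted window runs from 2008-11-12 + 10 = 2008-11-22 to 2008-11-12 + 51 = 2009-01-02; done 2009-01-01 — within the window.
(3) due by 2009-01-01 + 9 days = 2009-01-10; completed 2009-01-09, before the deadline.
(4) due by 2009-01-09 + 90 days = 2009-04-09; 2009-04-13 misses that deadline by 4 days.
Later steps need not be reached.

Step 4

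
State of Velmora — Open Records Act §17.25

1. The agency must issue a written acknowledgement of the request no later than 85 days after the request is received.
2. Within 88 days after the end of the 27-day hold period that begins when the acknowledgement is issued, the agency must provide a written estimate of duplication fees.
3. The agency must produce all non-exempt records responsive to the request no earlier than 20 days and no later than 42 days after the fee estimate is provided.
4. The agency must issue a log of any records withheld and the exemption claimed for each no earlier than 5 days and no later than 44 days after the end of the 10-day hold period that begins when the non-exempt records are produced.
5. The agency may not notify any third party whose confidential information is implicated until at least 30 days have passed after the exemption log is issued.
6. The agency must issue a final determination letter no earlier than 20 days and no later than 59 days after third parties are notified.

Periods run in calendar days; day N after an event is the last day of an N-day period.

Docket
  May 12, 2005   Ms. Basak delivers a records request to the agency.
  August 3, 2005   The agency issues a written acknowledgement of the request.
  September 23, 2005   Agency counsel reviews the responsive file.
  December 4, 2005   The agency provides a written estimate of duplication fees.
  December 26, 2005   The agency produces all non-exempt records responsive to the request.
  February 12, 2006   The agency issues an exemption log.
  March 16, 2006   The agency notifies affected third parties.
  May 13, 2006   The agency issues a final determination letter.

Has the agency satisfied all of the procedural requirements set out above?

No

Step 1 — counting 85 days from May 12, 2005 (when the request is received) gives a deadline of August 5, 2005; done August 3, 2005 — timely.
Step 2 — counting 88 days from August 30, 2005 (end of the 27-day hold period, which began when the acknowledgement is issued on August 3, 2005) gives a deadline of November 26, 2005; not done until December 4, 2005, 8 days after the deadline.
The analysis stops there.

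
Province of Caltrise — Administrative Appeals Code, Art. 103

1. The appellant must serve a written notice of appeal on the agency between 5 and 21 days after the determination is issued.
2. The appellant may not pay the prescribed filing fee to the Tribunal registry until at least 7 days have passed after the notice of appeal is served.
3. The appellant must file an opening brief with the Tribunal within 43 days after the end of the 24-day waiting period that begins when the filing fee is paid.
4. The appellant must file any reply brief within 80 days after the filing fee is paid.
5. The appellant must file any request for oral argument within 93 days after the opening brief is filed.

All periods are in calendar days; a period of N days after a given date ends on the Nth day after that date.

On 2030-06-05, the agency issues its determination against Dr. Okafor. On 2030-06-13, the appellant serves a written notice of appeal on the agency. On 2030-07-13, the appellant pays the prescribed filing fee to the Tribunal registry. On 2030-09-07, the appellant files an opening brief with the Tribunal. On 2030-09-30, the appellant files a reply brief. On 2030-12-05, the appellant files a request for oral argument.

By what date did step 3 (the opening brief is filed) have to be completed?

The filing fee is paid on 2030-07-13; the 24-day waiting period therefore ends 2030-08-06, and step 3 runs from that date. 43 days after 2030-08-06 is 2030-09-18.

2030-09-18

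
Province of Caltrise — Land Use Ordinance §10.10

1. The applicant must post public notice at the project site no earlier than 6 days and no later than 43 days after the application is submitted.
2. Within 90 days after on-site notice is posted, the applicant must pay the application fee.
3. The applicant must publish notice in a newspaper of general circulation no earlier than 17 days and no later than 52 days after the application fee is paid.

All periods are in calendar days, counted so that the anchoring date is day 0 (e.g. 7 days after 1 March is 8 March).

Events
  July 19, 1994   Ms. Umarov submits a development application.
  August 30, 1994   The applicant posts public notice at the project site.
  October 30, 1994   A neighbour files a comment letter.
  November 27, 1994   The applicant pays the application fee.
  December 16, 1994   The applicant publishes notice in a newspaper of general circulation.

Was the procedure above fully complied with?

Yes

Step 1: the window is 6–43 days after July 19, 1994 (when the application is submitted), so July 25, 1994 through August 31, 1994; August 30, 1994 falls inside that range.
Step 2: 90 days after August 30, 1994 (when on-site notice is posted) is November 28, 1994; done November 27, 1994 — timely.
Step 3: the window is 17–52 days after November 27, 1994 (when the application fee is paid), so December 14, 1994 through January 18, 1995; December 16, 1994 falls inside that range.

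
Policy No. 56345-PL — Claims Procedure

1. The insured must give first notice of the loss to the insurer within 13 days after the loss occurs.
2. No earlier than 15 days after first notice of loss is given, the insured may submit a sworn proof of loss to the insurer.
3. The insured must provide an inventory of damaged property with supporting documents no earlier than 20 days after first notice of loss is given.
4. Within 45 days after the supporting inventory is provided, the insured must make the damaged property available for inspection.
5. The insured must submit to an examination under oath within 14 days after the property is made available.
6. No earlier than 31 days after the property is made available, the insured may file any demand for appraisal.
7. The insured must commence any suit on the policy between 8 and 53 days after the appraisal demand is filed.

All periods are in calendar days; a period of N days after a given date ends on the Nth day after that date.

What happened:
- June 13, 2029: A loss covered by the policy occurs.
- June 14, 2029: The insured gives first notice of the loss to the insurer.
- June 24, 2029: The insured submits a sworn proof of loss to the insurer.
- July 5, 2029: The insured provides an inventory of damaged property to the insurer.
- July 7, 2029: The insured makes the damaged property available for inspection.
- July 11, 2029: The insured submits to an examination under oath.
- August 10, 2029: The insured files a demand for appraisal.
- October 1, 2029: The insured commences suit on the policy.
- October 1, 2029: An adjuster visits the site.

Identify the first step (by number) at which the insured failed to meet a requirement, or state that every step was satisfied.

Step 2

Step 1: 13 days after June 13, 2029 (when the loss occurs) is June 26, 2029; done June 14, 2029 — timely.
Step 2: the earliest permitted date is 15 days after June 14, 2029 (when first notice of loss is given), i.e. June 29, 2029; acted on June 24, 2029, 5 days prematurely.
Later steps need not be reached.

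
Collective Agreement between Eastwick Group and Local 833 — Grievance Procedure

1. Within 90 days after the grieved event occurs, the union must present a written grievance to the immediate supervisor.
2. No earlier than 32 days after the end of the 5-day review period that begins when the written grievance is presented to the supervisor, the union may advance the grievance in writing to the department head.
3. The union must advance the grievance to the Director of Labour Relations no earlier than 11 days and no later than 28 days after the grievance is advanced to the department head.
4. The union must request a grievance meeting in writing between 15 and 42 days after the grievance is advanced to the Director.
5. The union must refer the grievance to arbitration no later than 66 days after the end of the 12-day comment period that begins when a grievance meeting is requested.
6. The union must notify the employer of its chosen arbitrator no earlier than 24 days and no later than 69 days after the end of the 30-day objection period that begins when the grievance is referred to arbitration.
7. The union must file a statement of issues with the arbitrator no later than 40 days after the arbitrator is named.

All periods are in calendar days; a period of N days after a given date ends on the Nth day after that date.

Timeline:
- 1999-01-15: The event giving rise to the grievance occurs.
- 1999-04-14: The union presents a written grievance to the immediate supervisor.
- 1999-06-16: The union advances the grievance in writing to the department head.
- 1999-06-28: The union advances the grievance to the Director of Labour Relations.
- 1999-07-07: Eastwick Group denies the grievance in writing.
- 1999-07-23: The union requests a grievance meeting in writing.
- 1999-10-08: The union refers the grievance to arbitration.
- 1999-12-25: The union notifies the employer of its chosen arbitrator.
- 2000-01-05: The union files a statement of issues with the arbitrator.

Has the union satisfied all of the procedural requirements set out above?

Yes

Step 1: 90 days after 1999-01-15 (when the grieved event occurs) is 1999-04-15; completed 1999-04-14, before the deadline.
Step 2: the earliest permitted date is 32 days after 1999-04-19 (end of the 5-day review period, which began when the written grievance is presented to the supervisor on 1999-04-14), i.e. 1999-05-21; done 1999-06-16, after the minimum wait.
Step 3: the window is 11–28 days after 1999-06-16 (when the grievance is advanced to the department head), so 1999-06-27 through 1999-07-14; done 1999-06-28, which is between those dates.
Step 4: the window is 15–42 days after 1999-06-28 (when the grievance is advanced to the Director), so 1999-07-13 through 1999-08-09; done 1999-07-23, which is between those dates.
Step 5: 66 days after 1999-08-04 (end of the 12-day comment period, which began when a grievance meeting is requested on 1999-07-23) is 1999-10-09; completed 1999-10-08, before the deadline.
Step 6: the window is 24–69 days after 1999-11-07 (end of the 30-day objection period, which began when the grievance is referred to arbitration on 1999-10-08), so 1999-12-01 through 2000-01-15; 1999-12-25 falls inside that range.
Step 7: 40 days after 1999-12-25 (when the arbitrator is named) is 2000-02-03; completed 2000-01-05, before the deadline.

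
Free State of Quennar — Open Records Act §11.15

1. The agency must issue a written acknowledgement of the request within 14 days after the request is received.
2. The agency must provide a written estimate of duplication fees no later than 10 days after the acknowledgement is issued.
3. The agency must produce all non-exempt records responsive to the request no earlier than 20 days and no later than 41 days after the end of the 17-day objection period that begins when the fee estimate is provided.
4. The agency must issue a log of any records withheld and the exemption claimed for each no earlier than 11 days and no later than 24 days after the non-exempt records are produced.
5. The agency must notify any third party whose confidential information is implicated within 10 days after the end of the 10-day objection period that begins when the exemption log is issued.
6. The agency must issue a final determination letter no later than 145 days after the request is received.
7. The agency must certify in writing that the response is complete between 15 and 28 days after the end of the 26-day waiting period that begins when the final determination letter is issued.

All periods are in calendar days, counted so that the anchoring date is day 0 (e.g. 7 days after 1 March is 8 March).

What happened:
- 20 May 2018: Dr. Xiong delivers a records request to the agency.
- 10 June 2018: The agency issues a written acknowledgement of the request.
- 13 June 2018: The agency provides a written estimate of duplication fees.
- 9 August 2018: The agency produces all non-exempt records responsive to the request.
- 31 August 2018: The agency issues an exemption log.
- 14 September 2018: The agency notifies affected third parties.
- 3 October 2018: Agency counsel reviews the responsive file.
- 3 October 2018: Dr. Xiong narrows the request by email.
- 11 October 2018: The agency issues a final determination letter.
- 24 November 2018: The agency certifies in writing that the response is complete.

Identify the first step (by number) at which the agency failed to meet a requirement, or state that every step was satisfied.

Step 1

(1) due by 20 May 2018 + 14 days = 3 June 2018; not done until 10 June 2018, 7 days after the deadline.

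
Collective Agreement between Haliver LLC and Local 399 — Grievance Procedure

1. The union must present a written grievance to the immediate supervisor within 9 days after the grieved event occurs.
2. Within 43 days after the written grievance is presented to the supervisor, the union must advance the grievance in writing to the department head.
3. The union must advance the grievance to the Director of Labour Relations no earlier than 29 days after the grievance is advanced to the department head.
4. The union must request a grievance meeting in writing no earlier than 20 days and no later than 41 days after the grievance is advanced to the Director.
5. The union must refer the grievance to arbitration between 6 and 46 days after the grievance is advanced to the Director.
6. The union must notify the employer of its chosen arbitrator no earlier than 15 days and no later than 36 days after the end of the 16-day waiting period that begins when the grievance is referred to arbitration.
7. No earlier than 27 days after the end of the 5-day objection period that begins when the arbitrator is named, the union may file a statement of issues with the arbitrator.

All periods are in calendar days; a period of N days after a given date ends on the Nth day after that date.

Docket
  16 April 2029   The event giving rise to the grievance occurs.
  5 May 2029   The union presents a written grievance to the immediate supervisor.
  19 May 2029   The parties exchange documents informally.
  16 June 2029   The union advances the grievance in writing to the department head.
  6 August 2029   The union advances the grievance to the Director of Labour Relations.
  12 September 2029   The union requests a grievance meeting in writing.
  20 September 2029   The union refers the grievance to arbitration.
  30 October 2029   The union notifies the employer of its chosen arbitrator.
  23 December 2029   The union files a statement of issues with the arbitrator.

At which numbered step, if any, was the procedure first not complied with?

Step 1

Step 1: 9 days after 16 April 2029 (when the grieved event occurs) is 25 April 2029; 5 May 2029 misses that deadline by 10 days.
Later steps need not be reached.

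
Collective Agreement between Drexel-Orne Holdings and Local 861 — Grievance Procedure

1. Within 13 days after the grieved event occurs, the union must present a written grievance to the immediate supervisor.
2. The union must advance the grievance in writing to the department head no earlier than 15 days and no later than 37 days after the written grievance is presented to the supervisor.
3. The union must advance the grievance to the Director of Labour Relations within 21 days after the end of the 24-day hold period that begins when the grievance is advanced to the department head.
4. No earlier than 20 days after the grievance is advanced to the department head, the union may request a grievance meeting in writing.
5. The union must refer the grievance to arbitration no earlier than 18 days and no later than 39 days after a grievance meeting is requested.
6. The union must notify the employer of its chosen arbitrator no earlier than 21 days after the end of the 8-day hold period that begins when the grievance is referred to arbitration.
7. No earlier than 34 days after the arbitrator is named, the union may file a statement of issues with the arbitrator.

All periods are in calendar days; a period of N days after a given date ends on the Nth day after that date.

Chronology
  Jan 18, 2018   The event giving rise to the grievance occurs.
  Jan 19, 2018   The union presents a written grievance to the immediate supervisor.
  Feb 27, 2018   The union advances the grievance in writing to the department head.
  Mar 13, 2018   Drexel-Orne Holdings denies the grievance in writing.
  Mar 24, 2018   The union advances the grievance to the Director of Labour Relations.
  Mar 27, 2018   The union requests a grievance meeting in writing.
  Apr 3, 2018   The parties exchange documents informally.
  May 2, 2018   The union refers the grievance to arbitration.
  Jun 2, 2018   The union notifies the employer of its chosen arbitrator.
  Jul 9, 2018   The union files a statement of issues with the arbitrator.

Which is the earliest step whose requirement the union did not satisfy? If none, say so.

Step 2

Step 1 — counting 13 days from Jan 18, 2018 (when the grieved event occurs) gives a deadline of Jan 31, 2018; Jan 19, 2018 is within that limit.
Step 2 — 15 and 37 days from Jan 19, 2018 (when the written grievance is presented to the supervisor) are Feb 3, 2018 and Feb 25, 2018 respectively; done Feb 27, 2018 — 2 days after the window closed.
No need to go further; step 2 was not satisfied.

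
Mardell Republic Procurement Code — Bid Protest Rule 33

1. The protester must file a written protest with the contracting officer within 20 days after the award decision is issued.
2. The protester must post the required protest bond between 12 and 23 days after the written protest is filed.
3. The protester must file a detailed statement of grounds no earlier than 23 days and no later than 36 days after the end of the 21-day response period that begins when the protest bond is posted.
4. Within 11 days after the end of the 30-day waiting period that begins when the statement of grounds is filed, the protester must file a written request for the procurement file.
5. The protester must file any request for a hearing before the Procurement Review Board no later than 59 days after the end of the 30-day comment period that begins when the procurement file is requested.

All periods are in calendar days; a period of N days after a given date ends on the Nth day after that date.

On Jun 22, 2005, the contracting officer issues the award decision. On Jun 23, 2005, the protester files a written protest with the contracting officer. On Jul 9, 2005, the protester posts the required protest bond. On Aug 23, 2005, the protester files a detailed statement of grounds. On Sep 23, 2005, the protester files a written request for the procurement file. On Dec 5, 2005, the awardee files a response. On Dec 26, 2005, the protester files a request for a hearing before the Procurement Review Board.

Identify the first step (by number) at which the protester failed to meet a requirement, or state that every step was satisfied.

Step 5

(1) due by Jun 22, 2005 + 20 days = Jul 12, 2005; completed Jun 23, 2005, before the deadline.
(2) the permitted window runs from Jun 23, 2005 + 12 = Jul 5, 2005 to Jun 23, 2005 + 23 = Jul 16, 2005; done Jul 9, 2005 — within the window.
(3) the permitted window runs from Jul 30, 2005 + 23 = Aug 22, 2005 to Jul 30, 2005 + 36 = Sep 4, 2005; done Aug 23, 2005 — within the window.
(4) due by Sep 22, 2005 + 11 days = Oct 3, 2005; completed Sep 23, 2005, before the deadline.
(5) due by Oct 23, 2005 + 59 days = Dec 21, 2005; not done until Dec 26, 2005, 5 days after the deadline.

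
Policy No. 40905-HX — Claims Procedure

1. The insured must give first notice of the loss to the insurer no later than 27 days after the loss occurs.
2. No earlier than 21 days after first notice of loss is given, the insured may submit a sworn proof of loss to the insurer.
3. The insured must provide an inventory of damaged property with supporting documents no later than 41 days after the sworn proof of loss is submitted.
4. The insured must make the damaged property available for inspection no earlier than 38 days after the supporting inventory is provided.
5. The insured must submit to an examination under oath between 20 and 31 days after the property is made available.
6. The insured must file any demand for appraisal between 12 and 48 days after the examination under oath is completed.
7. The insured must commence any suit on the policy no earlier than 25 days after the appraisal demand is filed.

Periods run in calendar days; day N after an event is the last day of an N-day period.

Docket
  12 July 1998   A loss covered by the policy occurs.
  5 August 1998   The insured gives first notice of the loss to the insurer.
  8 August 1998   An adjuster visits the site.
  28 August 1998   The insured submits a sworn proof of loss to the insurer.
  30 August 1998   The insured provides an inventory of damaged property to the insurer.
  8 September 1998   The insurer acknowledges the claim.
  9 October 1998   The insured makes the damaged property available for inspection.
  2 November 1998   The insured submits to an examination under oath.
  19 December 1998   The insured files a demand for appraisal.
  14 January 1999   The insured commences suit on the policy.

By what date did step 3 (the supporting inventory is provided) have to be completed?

Step 3 runs from 28 August 1998, when the sworn proof of loss is submitted. 41 days after 28 August 1998 is 8 October 1998.

8 October 1998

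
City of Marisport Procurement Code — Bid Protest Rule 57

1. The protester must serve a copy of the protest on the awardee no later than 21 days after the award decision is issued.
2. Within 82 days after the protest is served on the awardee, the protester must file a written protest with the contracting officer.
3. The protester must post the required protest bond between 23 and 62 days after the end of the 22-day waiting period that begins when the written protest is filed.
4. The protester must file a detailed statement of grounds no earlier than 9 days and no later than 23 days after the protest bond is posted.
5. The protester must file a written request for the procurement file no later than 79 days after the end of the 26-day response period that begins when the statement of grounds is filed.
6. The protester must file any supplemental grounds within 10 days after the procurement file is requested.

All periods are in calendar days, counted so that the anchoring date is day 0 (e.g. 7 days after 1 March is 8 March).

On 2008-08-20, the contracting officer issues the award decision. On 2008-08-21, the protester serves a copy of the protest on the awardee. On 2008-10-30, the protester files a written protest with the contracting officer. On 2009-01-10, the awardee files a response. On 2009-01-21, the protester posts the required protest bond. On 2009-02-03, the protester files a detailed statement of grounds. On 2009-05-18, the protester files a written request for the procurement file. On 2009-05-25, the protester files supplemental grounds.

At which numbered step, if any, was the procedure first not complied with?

None — every step was satisfied

Step 1 — counting 21 days from 2008-08-20 (when the award decision is issued) gives a deadline of 2008-09-10; completed 2008-08-21, before the deadline.
Step 2 — counting 82 days from 2008-08-21 (when the protest is served on the awardee) gives a deadline of 2008-11-11; done 2008-10-30 — timely.
Step 3 — 23 and 62 days from 2008-11-21 (end of the 22-day waiting period, which began when the written protest is filed on 2008-10-30) are 2008-12-14 and 2009-01-22 respectively; 2009-01-21 falls inside that range.
Step 4 — 9 and 23 days from 2009-01-21 (when the protest bond is posted) are 2009-01-30 and 2009-02-13 respectively; done 2009-02-03, which is between those dates.
Step 5 — counting 79 days from 2009-03-01 (end of the 26-day response period, which began when the statement of grounds is filed on 2009-02-03) gives a deadline of 2009-05-19; 2009-05-18 is within that limit.
Step 6 — counting 10 days from 2009-05-18 (when the procurement file is requested) gives a deadline of 2009-05-28; completed 2009-05-25, before the deadline.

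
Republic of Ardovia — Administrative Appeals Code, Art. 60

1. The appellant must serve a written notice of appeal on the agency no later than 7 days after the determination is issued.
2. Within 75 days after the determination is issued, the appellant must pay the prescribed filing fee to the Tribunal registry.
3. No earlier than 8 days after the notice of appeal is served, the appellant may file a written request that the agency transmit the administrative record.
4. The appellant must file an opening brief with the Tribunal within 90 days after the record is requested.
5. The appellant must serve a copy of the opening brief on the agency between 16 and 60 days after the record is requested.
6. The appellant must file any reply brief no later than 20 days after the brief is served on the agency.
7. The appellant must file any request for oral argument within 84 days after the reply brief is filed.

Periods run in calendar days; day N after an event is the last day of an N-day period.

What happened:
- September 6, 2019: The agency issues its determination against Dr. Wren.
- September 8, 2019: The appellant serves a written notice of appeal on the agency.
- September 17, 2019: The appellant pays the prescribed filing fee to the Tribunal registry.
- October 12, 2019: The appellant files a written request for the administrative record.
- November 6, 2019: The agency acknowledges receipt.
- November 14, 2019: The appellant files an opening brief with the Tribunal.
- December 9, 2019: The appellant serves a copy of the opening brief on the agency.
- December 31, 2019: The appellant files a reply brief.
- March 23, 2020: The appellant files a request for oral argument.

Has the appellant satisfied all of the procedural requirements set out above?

No

Step 1 — counting 7 days from September 6, 2019 (when the determination is issued) gives a deadline of September 13, 2019; done September 8, 2019 — timely.
Step 2 — counting 75 days from September 6, 2019 (when the determination is issued) gives a deadline of November 20, 2019; done September 17, 2019 — timely.
Step 3 — must wait 8 days from September 8, 2019 (when the notice of appeal is served), so not before September 16, 2019; done October 12, 2019, after the minimum wait.
Step 4 — counting 90 days from October 12, 2019 (when the record is requested) gives a deadline of January 10, 2020; done November 14, 2019 — timely.
Step 5 — 16 and 60 days from October 12, 2019 (when the record is requested) are October 28, 2019 and December 11, 2019 respectively; done December 9, 2019 — within the window.
Step 6 — counting 20 days from December 9, 2019 (when the brief is served on the agency) gives a deadline of December 29, 2019; done December 31, 2019 — 2 days late.
That is the first point of non-compliance.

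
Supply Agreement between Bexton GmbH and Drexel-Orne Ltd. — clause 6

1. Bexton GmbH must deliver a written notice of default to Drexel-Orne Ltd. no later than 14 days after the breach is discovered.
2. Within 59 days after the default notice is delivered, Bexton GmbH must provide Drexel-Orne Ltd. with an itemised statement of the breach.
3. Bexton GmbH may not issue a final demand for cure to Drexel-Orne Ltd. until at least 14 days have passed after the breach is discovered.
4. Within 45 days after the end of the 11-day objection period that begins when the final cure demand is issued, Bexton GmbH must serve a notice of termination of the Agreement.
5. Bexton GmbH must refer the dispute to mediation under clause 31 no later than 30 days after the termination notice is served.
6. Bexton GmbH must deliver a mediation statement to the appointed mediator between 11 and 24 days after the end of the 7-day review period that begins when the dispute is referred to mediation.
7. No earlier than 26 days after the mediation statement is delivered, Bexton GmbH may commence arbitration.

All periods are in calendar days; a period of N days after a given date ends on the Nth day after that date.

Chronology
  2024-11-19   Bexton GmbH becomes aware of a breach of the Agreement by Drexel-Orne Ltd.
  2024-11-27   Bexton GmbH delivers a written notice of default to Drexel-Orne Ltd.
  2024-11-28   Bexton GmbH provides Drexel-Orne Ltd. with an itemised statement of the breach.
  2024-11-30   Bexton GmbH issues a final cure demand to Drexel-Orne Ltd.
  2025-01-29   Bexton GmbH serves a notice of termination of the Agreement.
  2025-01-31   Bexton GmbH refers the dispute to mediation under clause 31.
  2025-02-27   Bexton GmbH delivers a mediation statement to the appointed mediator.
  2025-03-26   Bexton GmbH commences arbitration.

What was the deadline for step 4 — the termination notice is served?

The final cure demand is issued on 2024-11-30; the 11-day objection period therefore ends 2024-12-11, and step 4 runs from that date. 45 days after 2024-12-11 is 2025-01-25.

2025-01-25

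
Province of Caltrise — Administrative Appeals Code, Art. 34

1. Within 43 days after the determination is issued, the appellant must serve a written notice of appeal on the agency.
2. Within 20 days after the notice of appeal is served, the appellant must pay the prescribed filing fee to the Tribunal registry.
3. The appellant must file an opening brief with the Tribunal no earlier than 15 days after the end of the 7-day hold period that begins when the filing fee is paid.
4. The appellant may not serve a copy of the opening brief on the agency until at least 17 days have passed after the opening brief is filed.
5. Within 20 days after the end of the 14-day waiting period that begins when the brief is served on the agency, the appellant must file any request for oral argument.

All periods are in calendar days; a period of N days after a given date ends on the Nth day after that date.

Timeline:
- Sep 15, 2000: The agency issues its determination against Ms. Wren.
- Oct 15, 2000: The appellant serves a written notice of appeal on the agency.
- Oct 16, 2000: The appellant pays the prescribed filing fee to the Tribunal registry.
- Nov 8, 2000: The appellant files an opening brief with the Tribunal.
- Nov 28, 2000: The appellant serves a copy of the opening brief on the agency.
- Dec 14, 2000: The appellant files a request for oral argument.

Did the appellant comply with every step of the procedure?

Step 1 — counting 43 days from Sep 15, 2000 (when the determination is issued) gives a deadline of Oct 28, 2000; done Oct 15, 2000 — timely.
Step 2 — counting 20 days from Oct 15, 2000 (when the notice of appeal is served) gives a deadline of Nov 4, 2000; completed Oct 16, 2000, before the deadline.
Step 3 — must wait 15 days from Oct 23, 2000 (end of the 7-day hold period, which began when the filing fee is paid on Oct 16, 2000), so not before Nov 7, 2000; done Nov 8, 2000, after the minimum wait.
Step 4 — must wait 17 days from Nov 8, 2000 (when the opening brief is filed), so not before Nov 25, 2000; done Nov 28, 2000, after the minimum wait.
Step 5 — counting 20 days from Dec 12, 2000 (end of the 14-day waiting period, which began when the brief is served on the agency on Nov 28, 2000) gives a deadline of Jan 1, 2001; Dec 14, 2000 is within that limit.

Yes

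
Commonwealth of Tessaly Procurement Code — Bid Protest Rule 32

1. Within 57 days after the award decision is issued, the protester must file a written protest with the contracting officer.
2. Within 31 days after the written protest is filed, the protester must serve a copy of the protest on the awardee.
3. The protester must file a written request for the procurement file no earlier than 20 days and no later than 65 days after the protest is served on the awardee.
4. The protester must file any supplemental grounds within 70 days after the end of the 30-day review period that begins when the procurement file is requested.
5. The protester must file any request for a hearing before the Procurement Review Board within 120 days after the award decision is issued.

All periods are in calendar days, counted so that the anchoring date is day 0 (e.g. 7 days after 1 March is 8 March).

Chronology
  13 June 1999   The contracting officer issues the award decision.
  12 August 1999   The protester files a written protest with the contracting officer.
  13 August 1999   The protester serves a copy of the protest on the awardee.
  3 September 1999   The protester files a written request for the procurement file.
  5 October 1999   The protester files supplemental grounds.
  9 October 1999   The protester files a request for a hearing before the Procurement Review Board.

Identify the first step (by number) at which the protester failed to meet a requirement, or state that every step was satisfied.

Step 1 — counting 57 days from 13 June 1999 (when the award decision is issued) gives a deadline of 9 August 1999; not done until 12 August 1999, 3 days after the deadline.
No need to go further; step 1 was not satisfied.

Step 1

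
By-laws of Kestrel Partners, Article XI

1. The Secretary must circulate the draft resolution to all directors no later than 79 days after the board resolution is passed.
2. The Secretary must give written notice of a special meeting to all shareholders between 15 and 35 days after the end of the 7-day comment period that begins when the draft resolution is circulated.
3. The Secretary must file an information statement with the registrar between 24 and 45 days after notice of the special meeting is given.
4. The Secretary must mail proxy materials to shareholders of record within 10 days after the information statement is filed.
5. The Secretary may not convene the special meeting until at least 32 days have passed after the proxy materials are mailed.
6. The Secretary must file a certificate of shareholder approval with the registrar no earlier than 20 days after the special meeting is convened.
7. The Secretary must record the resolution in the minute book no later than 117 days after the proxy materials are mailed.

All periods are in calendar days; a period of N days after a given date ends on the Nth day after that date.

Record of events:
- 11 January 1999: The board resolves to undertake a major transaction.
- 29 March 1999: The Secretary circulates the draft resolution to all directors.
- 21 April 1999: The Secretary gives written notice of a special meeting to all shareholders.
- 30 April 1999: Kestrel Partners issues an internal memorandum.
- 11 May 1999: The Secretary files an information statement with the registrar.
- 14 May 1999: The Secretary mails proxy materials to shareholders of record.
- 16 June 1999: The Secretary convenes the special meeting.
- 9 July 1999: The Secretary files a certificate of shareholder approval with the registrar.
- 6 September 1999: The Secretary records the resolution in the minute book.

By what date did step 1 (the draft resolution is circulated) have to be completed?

Step 1 runs from 11 January 1999, when the board resolution is passed. 79 days after 11 January 1999 is 31 March 1999.

31 March 1999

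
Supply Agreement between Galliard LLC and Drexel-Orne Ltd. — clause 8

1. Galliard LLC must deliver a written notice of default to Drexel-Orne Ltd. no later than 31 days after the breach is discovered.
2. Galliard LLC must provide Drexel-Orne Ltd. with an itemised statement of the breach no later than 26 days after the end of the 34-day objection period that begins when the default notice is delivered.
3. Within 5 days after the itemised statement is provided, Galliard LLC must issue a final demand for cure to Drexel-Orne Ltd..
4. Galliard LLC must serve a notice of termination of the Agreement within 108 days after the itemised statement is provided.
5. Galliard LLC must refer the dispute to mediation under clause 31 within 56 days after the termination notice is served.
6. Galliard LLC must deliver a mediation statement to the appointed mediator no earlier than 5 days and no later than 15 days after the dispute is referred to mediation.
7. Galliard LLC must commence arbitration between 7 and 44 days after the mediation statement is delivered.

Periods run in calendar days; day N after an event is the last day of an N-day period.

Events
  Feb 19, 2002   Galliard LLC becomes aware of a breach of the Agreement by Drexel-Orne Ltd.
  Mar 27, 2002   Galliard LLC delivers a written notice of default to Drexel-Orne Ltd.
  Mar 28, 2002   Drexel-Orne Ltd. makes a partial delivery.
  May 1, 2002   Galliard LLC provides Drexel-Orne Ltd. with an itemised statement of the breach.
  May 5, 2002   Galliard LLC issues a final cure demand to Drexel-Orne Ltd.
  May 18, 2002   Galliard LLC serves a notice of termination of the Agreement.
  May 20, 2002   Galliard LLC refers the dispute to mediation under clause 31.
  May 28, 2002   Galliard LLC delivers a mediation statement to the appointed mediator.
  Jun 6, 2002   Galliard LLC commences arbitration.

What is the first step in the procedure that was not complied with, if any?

Step 1: 31 days after Feb 19, 2002 (when the breach is discovered) is Mar 22, 2002; Mar 27, 2002 misses that deadline by 5 days.
The procedure was therefore not followed at step 1.

Step 1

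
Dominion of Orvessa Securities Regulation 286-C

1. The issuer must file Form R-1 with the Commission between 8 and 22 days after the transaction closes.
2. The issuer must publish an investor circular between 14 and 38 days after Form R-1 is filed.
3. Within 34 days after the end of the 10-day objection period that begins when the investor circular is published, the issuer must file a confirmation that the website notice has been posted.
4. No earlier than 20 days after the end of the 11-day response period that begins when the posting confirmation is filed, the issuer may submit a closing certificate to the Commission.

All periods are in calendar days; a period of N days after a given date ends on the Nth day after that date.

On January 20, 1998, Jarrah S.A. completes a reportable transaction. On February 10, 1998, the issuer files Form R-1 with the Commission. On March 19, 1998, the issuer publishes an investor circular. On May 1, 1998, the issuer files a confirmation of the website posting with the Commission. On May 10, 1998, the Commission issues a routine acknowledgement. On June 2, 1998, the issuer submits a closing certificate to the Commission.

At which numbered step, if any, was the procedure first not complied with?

None — every step was satisfied

Step 1: the window is 8–22 days after January 20, 1998 (when the transaction closes), so January 28, 1998 through February 11, 1998; February 10, 1998 falls inside that range.
Step 2: the window is 14–38 days after February 10, 1998 (when Form R-1 is filed), so February 24, 1998 through March 20, 1998; done March 19, 1998 — within the window.
Step 3: 34 days after March 29, 1998 (end of the 10-day objection period, which began when the investor circular is published on March 19, 1998) is May 2, 1998; completed May 1, 1998, before the deadline.
Step 4: the earliest permitted date is 20 days after May 12, 1998 (end of the 11-day response period, which began when the posting confirmation is filed on May 1, 1998), i.e. June 1, 1998; done June 2, 1998 — permitted.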